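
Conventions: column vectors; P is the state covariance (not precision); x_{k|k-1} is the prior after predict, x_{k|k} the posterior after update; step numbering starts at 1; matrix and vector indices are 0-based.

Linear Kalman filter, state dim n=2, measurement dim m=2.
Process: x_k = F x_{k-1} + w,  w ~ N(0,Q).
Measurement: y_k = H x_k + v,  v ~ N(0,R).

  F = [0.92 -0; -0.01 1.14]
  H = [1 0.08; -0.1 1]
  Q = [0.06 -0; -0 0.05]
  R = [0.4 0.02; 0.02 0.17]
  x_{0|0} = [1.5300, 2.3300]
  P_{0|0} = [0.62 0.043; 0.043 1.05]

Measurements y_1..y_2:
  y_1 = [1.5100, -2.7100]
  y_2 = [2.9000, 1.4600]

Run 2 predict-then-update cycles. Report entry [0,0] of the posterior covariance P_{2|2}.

P_post[0,0] = 0.1557

step 1: x^-=[1.4076, 2.6409]  P^-=[0.5848 0.0394; 0.0394 1.4137]  S=[1.0001 0.1137; 0.1137 1.5816]  K=[0.5941 -0.0548; 0.0516 0.8876]  nu=[-0.1089, -5.2101]  x^+=[1.6283, -1.9892]  P^+=[0.2345 0.0260; 0.0260 0.1545]
step 2: x^-=[1.4980, -2.2840]  P^-=[0.2584 0.0251; 0.0251 0.2503]  S=[0.6641 0.0391; 0.0391 0.4178]  K=[0.3945 -0.0386; 0.0333 0.5898]  nu=[1.5847, 3.8938]  x^+=[1.9727, 0.0654]  P^+=[0.1557 0.0169; 0.0169 0.1026]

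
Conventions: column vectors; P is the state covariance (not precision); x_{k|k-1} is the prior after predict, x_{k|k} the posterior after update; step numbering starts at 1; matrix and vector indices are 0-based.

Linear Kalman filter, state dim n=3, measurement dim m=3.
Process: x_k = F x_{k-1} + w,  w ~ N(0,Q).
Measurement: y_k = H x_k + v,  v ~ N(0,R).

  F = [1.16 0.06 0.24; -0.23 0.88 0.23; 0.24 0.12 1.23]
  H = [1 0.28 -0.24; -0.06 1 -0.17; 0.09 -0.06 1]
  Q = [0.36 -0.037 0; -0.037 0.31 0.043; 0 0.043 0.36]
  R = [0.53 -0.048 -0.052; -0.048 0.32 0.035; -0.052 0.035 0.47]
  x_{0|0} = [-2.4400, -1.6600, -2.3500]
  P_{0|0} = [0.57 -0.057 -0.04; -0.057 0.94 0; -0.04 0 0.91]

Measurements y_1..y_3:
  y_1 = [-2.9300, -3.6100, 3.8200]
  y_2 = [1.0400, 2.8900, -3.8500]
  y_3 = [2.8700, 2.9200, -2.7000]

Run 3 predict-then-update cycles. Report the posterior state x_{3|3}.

x_post = [0.0011, 1.9344, -2.2621]

step 1: x^-=[-3.4940, -1.4401, -3.6753]  P^-=[1.1526 -0.1551 0.3660; -0.1551 1.1435 0.3669; 0.3660 0.3669 1.7562]  S=[1.5616 -0.0402 0.0825; -0.0402 1.4198 -0.0098; 0.0825 -0.0098 2.2632]  K=[0.6394 -0.1823 0.1875; 0.0625 0.7707 0.1267; -0.0101 0.0378 0.7813]  nu=[0.0852, -3.0043, 7.7234]  x^+=[-1.4433, -2.7717, 2.2449]  P^+=[0.3575 -0.0588 0.0128; -0.0588 0.2623 0.1043; 0.0128 0.1043 0.3742]
step 2: x^-=[-1.3017, -1.5908, 2.0823]  P^-=[0.8654 -0.1309 0.2325; -0.1309 0.6165 0.2589; 0.2325 0.2589 0.9854]  S=[1.2808 -0.1265 0.0873; -0.1265 0.9005 0.0576; 0.0873 0.0576 1.4769]  K=[0.5730 -0.1785 0.1886; 0.0397 0.6427 0.1149; 0.0124 0.0450 0.6684]  nu=[3.2869, 4.7567, -5.9106]  x^+=[-1.3823, 0.9176, -1.6139]  P^+=[0.3228 -0.0552 0.0202; -0.0552 0.2202 0.0926; 0.0202 0.0926 0.3188]
step 3: x^-=[-1.9357, 0.7542, -2.2067]  P^-=[0.8197 -0.1244 0.2166; -0.1244 0.5722 0.2267; 0.2166 0.2267 0.9002]  S=[1.2423 -0.1214 0.0791; -0.1214 0.8634 0.0442; 0.0791 0.0442 1.3920]  K=[0.5609 -0.1744 0.1876; 0.0394 0.6267 0.1080; 0.0140 0.0390 0.6489]  nu=[4.0649, 1.6745, -0.2738]  x^+=[0.0011, 1.9344, -2.2621]  P^+=[0.3160 -0.0536 0.0213; -0.0536 0.2142 0.0883; 0.0213 0.0883 0.3090]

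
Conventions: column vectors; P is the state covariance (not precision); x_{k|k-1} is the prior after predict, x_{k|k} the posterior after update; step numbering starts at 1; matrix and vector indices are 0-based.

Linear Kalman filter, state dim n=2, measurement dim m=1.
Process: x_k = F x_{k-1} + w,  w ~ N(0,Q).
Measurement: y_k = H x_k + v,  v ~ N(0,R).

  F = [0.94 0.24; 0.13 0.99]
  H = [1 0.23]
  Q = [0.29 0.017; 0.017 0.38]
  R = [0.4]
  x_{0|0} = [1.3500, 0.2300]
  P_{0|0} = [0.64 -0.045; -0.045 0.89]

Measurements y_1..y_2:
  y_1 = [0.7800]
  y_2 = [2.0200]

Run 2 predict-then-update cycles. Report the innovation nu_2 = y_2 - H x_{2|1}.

step 1: x^-=[1.3242, 0.4032]  P^-=[0.8865 0.2634; 0.2634 1.2515]  S=[1.4738]  K=[0.6426; 0.3740]  nu=[-0.6369]  x^+=[0.9149, 0.1650]  P^+=[0.2779 -0.0908; -0.0908 1.0453]
step 2: x^-=[0.8996, 0.2823]  P^-=[0.5548 0.2120; 0.2120 1.3859]  S=[1.1256]  K=[0.5362; 0.4715]  nu=[1.0555]  x^+=[1.4656, 0.7799]  P^+=[0.2312 -0.0726; -0.0726 1.1356]

innov = [1.0555]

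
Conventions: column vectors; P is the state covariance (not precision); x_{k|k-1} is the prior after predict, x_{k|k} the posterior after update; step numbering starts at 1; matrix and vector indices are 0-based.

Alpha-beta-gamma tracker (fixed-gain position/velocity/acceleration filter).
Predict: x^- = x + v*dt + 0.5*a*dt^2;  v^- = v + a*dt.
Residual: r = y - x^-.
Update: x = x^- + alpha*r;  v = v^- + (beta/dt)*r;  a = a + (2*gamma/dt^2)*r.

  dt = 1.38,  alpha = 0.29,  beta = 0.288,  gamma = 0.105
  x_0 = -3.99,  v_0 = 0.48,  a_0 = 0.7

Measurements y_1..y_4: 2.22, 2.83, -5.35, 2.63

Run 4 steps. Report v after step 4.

v_post = 0.5965

step 1: x_pred=-2.6611  r=4.8811  x^+=-1.2456  v^+=2.4647  a^+=1.2382
step 2: x_pred=3.3347  r=-0.5047  x^+=3.1884  v^+=4.0681  a^+=1.1826
step 3: x_pred=9.9284  r=-15.2784  x^+=5.4976  v^+=2.5115  a^+=-0.5022
step 4: x_pred=8.4854  r=-5.8554  x^+=6.7873  v^+=0.5965  a^+=-1.1479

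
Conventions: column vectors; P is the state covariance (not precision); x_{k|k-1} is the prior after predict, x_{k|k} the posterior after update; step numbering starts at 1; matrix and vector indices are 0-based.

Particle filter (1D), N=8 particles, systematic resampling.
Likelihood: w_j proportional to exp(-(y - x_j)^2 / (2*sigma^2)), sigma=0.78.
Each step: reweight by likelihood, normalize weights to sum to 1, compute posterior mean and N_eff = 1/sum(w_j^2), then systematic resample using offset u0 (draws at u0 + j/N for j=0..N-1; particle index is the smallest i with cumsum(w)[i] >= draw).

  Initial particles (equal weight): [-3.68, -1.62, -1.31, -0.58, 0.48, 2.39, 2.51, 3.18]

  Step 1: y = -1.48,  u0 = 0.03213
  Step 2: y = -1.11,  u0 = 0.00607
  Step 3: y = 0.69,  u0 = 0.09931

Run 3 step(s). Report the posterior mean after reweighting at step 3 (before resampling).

step 1: w=[0.0074, 0.3881, 0.3851, 0.2027, 0.0168, 0.0000, 0.0000, 0.0000]  mean=-1.2698  Neff=2.9385  idx=[1, 1, 1, 2, 2, 2, 3, 3]
step 2: w=[0.1168, 0.1168, 0.1168, 0.1400, 0.1400, 0.1400, 0.1148, 0.1148]  mean=-1.2510  Neff=7.9314  idx=[0, 1, 2, 3, 4, 5, 5, 6]
step 3: w=[0.0275, 0.0275, 0.0275, 0.0826, 0.0826, 0.0826, 0.0826, 0.5872]  mean=-0.9070  Neff=2.6717  idx=[3, 4, 6, 7, 7, 7, 7, 7]

post_mean = -0.9070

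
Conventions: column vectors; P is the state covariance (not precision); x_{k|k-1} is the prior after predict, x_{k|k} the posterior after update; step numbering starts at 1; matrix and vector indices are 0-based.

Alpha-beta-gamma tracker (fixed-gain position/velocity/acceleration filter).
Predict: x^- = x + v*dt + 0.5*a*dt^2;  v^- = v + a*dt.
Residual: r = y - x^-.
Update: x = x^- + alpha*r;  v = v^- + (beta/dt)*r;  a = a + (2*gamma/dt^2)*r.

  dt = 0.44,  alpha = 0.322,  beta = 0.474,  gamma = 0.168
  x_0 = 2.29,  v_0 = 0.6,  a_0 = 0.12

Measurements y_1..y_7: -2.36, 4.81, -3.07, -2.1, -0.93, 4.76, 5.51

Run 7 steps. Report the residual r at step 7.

resid = 0.2214

step 1: x_pred=2.5656  r=-4.9256  x^+=0.9796  v^+=-4.6534  a^+=-8.4286
step 2: x_pred=-1.8838  r=6.6938  x^+=0.2716  v^+=-1.1509  a^+=3.1888
step 3: x_pred=0.0738  r=-3.1438  x^+=-0.9385  v^+=-3.1346  a^+=-2.2675
step 4: x_pred=-2.5372  r=0.4372  x^+=-2.3964  v^+=-3.6613  a^+=-1.5087
step 5: x_pred=-4.1535  r=3.2235  x^+=-3.1155  v^+=-0.8526  a^+=4.0857
step 6: x_pred=-3.0952  r=7.8552  x^+=-0.5658  v^+=9.4072  a^+=17.7187
step 7: x_pred=5.2886  r=0.2214  x^+=5.3599  v^+=17.4420  a^+=18.1030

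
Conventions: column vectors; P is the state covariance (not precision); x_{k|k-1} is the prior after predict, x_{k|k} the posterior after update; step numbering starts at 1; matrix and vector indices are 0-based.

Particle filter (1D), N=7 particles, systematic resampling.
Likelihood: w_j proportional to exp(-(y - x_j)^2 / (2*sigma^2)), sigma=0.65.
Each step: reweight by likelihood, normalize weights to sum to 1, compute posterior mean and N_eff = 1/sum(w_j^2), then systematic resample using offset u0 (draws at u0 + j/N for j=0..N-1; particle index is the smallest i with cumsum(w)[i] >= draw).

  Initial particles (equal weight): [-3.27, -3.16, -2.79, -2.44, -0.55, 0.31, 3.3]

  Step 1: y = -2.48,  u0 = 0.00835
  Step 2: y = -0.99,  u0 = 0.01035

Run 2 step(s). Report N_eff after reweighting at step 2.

N_eff = 3.2033

step 1: w=[0.1615, 0.1955, 0.3016, 0.3373, 0.0041, 0.0000, 0.0000]  mean=-2.8125  Neff=3.7170  idx=[0, 0, 1, 2, 2, 3, 3]
step 2: w=[0.0098, 0.0098, 0.0175, 0.0994, 0.0994, 0.3820, 0.3820]  mean=-2.5384  Neff=3.2033  idx=[1, 4, 5, 5, 5, 6, 6]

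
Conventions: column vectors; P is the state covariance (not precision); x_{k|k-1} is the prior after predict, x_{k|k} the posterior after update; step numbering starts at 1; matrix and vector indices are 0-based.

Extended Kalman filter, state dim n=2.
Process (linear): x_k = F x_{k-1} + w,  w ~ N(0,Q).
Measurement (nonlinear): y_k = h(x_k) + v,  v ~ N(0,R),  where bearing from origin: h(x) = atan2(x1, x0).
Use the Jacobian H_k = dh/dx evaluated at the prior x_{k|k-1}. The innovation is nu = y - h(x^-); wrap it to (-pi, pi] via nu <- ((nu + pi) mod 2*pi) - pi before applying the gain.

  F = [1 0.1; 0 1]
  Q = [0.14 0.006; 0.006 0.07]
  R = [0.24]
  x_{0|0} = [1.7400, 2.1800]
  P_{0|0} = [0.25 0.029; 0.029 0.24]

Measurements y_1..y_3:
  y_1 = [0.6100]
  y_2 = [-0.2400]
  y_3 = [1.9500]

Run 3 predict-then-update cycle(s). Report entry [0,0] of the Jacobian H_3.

H_jac[0,0] = -0.1689

step 1: x^-=[1.9580, 2.1800]  P^-=[0.3982 0.0590; 0.0590 0.3100]  H_jac=[-0.2539 0.2280]  S=[0.2750]  K=[-0.3188; 0.2026]  nu=[-0.2290]  x^+=[2.0310, 2.1336]  P^+=[0.3703 0.0768; 0.0768 0.2987]
step 2: x^-=[2.2444, 2.1336]  P^-=[0.5286 0.1126; 0.1126 0.3687]  H_jac=[-0.2225 0.2340]  S=[0.2746]  K=[-0.3323; 0.2230]  nu=[-1.0001]  x^+=[2.5767, 1.9106]  P^+=[0.4983 0.1330; 0.1330 0.3551]
step 3: x^-=[2.7677, 1.9106]  P^-=[0.6684 0.1745; 0.1745 0.4251]  H_jac=[-0.1689 0.2447]  S=[0.2701]  K=[-0.2600; 0.2760]  nu=[1.3458]  x^+=[2.4179, 2.2820]  P^+=[0.6502 0.1939; 0.1939 0.4045]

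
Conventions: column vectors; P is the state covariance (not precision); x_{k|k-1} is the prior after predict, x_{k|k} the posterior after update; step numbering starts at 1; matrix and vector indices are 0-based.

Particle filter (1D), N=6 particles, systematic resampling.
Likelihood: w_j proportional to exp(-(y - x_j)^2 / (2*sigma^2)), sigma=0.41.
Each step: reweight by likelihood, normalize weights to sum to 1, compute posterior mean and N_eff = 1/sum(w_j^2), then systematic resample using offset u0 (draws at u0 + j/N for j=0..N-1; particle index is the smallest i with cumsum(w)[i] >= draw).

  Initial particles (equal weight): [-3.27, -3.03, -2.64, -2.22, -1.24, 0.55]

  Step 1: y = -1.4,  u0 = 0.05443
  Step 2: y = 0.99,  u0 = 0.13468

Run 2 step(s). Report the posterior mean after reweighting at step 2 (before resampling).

step 1: w=[0.0000, 0.0003, 0.0096, 0.1262, 0.8638, 0.0000]  mean=-1.3778  Neff=1.3120  idx=[3, 4, 4, 4, 4, 4]
step 2: w=[0.0000, 0.2000, 0.2000, 0.2000, 0.2000, 0.2000]  mean=-1.2400  Neff=5.0000  idx=[1, 2, 3, 4, 5, 5]

post_mean = -1.2400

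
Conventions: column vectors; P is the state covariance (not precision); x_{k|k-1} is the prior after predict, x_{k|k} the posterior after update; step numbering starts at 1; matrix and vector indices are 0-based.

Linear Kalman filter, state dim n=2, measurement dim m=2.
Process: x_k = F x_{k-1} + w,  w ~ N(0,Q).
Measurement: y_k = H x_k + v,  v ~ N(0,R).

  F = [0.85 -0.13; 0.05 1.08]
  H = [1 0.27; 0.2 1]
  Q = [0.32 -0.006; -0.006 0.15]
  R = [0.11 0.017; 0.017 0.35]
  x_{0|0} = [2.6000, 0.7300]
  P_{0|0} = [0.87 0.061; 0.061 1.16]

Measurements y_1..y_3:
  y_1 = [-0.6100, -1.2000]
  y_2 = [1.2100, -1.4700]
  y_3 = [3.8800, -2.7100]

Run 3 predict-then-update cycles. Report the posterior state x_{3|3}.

step 1: x^-=[2.1151, 0.9184]  P^-=[0.9547 -0.0763; -0.0763 1.5118]  S=[1.1337 0.5357; 0.5357 1.8695]  K=[0.9195 -0.2022; -0.0989 0.8289]  nu=[-2.9731, -2.5414]  x^+=[-0.1047, -0.8940]  P^+=[0.1190 -0.0789; -0.0789 0.3042]
step 2: x^-=[0.0272, -0.9708]  P^-=[0.4286 -0.1156; -0.1156 0.4966]  S=[0.5124 0.1150; 0.1150 0.8175]  K=[0.8093 -0.1504; -0.0969 0.5928]  nu=[1.4449, -0.5047]  x^+=[1.2724, -1.4100]  P^+=[0.1025 -0.0594; -0.0594 0.2177]
step 3: x^-=[1.2649, -1.4592]  P^-=[0.4109 -0.0863; -0.0863 0.3978]  S=[0.5032 0.1156; 0.1156 0.7297]  K=[0.8005 -0.1325; -0.0808 0.5343]  nu=[3.0091, -1.5038]  x^+=[3.8730, -2.5059]  P^+=[0.1001 -0.0528; -0.0528 0.1962]

x_post = [3.8730, -2.5059]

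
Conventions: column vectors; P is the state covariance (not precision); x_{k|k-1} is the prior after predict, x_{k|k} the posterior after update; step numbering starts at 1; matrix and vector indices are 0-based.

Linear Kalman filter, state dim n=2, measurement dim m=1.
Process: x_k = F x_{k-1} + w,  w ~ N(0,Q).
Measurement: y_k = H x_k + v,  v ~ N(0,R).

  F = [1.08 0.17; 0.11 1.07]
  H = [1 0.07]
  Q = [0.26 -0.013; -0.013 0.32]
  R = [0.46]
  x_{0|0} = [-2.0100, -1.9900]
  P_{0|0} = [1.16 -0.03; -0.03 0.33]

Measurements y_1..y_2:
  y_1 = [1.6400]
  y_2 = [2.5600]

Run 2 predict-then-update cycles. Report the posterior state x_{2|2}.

step 1: x^-=[-2.5091, -2.3504]  P^-=[1.6115 0.1496; 0.1496 0.7048]  S=[2.0959]  K=[0.7739; 0.0949]  nu=[4.3136]  x^+=[0.8291, -1.9410]  P^+=[0.3563 -0.0044; -0.0044 0.6859]
step 2: x^-=[0.5655, -1.9856]  P^-=[0.6938 0.1490; 0.1490 1.1086]  S=[1.1801]  K=[0.5968; 0.1920]  nu=[2.1335]  x^+=[1.8387, -1.5760]  P^+=[0.2735 0.0138; 0.0138 1.0651]

x_post = [1.8387, -1.5760]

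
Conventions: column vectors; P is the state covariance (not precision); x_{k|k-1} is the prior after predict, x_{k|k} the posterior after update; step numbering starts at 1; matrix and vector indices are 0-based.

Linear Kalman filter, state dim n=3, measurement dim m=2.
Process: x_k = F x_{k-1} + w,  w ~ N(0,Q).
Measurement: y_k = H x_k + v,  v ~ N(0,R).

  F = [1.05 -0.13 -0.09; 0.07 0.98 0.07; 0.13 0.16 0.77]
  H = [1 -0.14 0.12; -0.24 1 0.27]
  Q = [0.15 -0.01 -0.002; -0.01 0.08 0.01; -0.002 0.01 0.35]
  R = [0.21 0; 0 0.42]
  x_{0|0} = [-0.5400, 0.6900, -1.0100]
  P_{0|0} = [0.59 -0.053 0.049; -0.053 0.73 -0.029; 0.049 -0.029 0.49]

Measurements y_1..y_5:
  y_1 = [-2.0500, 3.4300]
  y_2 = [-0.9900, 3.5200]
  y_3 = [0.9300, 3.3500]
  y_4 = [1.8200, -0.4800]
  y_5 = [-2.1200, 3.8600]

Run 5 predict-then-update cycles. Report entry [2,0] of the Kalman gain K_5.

step 1: x^-=[-0.5658, 0.5677, -0.7375]  P^-=[0.8213 -0.1107 0.0637; -0.1107 0.7756 0.1298; 0.0637 0.1298 0.6696]  S=[1.0981 -0.3723; -0.3723 1.4067]  K=[0.7679 -0.0033; 0.0179 0.5999; 0.2042 0.2640]  nu=[-1.3162, 2.9256]  x^+=[-1.5862, 2.2992, -0.2340]  P^+=[0.1719 0.0485 -0.0320; 0.0485 0.2770 -0.0496; -0.0320 -0.0496 0.5660]
step 2: x^-=[-1.9433, 2.1258, -0.0185]  P^-=[0.3404 0.0159 -0.0360; 0.0159 0.3492 0.0522; -0.0360 0.0522 0.6790]  S=[0.5522 -0.0965; -0.0965 0.8635]  K=[0.6011 -0.0202; 0.0249 0.4191; 0.1209 0.2963]  nu=[1.2532, 0.9328]  x^+=[-1.2089, 2.5479, 0.4094]  P^+=[0.1382 0.0392 -0.0540; 0.0392 0.1992 -0.0511; -0.0540 -0.0511 0.6020]
step 3: x^-=[-1.6375, 2.4410, 0.5657]  P^-=[0.3089 0.0124 -0.0602; 0.0124 0.2728 0.0379; -0.0602 0.0379 0.6926]  S=[0.5150 -0.0885; -0.0885 0.7834]  K=[0.5765 -0.0345; 0.0205 0.3598; 0.0883 0.3155]  nu=[2.8413, 0.3633]  x^+=[-0.0121, 2.6300, 0.9313]  P^+=[0.1333 0.0343 -0.0621; 0.0343 0.1725 -0.0486; -0.0621 -0.0486 0.6155]
step 4: x^-=[-0.4384, 2.6417, 1.1363]  P^-=[0.3061 0.0095 -0.0688; 0.0095 0.2467 0.0351; -0.0688 0.0351 0.6986]  S=[0.5107 -0.0893; -0.0893 0.7586]  K=[0.5734 -0.0413; 0.0180 0.3369; 0.0768 0.3257]  nu=[2.4919, -3.5338]  x^+=[1.1367, 1.4963, 0.1768]  P^+=[0.1327 0.0319 -0.0647; 0.0319 0.1616 -0.0460; -0.0647 -0.0460 0.6196]
step 5: x^-=[0.9831, 1.5583, 0.5233]  P^-=[0.3064 0.0080 -0.0716; 0.0080 0.2363 0.0350; -0.0716 0.0350 0.7008]  S=[0.5106 -0.0901; -0.0901 0.7494]  K=[0.5733 -0.0444; 0.0168 0.3274; 0.0732 0.3310]  nu=[-2.9477, 2.3963]  x^+=[-0.8134, 2.2933, 1.1007]  P^+=[0.1325 0.0308 -0.0652; 0.0308 0.1568 -0.0441; -0.0652 -0.0441 0.6203]

K[2,0] = 0.0732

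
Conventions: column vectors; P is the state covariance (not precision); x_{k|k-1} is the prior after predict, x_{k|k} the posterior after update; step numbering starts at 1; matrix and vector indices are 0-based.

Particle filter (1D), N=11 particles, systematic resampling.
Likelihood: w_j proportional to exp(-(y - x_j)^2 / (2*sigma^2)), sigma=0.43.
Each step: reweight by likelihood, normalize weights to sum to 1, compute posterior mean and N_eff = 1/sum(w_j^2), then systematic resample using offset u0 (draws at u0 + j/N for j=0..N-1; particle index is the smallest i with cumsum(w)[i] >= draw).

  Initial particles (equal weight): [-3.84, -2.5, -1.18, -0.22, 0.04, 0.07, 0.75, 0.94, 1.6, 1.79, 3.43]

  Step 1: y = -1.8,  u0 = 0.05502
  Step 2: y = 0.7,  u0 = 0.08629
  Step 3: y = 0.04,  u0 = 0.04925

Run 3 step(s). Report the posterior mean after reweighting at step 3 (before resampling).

step 1: w=[0.0000, 0.4281, 0.5697, 0.0019, 0.0002, 0.0001, 0.0000, 0.0000, 0.0000, 0.0000, 0.0000]  mean=-1.7430  Neff=1.9692  idx=[1, 1, 1, 1, 1, 2, 2, 2, 2, 2, 2]
step 2: w=[0.0000, 0.0000, 0.0000, 0.0000, 0.0000, 0.1667, 0.1667, 0.1667, 0.1667, 0.1667, 0.1667]  mean=-1.1800  Neff=6.0000  idx=[5, 6, 6, 7, 7, 8, 8, 9, 9, 10, 10]
step 3: w=[0.0909, 0.0909, 0.0909, 0.0909, 0.0909, 0.0909, 0.0909, 0.0909, 0.0909, 0.0909, 0.0909]  mean=-1.1800  Neff=11.0000  idx=[0, 1, 2, 3, 4, 5, 6, 7, 8, 9, 10]

post_mean = -1.1800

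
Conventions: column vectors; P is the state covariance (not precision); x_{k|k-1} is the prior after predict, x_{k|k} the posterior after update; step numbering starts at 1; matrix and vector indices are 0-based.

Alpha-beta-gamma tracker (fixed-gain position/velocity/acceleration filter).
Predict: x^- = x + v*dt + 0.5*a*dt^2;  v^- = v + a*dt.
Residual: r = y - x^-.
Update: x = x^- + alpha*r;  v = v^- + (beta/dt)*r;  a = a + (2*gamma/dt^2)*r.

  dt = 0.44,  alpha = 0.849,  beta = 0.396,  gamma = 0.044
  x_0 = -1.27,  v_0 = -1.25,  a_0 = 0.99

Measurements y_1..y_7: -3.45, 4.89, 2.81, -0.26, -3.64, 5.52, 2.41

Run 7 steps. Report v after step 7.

step 1: x_pred=-1.7242  r=-1.7258  x^+=-3.1894  v^+=-2.3676  a^+=0.2055
step 2: x_pred=-4.2113  r=9.1013  x^+=3.5157  v^+=5.9139  a^+=4.3425
step 3: x_pred=6.5382  r=-3.7282  x^+=3.3730  v^+=4.4692  a^+=2.6478
step 4: x_pred=5.5957  r=-5.8557  x^+=0.6242  v^+=0.3641  a^+=-0.0139
step 5: x_pred=0.7831  r=-4.4231  x^+=-2.9721  v^+=-3.6227  a^+=-2.0244
step 6: x_pred=-4.7621  r=10.2821  x^+=3.9674  v^+=4.7404  a^+=2.6493
step 7: x_pred=6.3096  r=-3.8996  x^+=2.9988  v^+=2.3964  a^+=0.8768

v_post = 2.3964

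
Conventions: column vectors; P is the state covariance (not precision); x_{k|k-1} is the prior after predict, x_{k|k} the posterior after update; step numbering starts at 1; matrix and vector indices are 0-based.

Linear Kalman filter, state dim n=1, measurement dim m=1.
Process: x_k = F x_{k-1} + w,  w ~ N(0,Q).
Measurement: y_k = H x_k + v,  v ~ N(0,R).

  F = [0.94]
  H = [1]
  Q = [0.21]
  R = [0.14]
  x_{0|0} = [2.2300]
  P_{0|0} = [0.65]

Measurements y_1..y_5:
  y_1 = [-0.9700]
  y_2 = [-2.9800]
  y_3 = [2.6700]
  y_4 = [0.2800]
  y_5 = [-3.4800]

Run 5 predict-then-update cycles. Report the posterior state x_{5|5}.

x_post = [-2.1940]

step 1: x^-=[2.0962]  P^-=[0.7843]  S=[0.9243]  K=[0.8485]  nu=[-3.0662]  x^+=[-0.5056]  P^+=[0.1188]
step 2: x^-=[-0.4753]  P^-=[0.3150]  S=[0.4550]  K=[0.6923]  nu=[-2.5047]  x^+=[-2.2093]  P^+=[0.0969]
step 3: x^-=[-2.0767]  P^-=[0.2956]  S=[0.4356]  K=[0.6786]  nu=[4.7467]  x^+=[1.1446]  P^+=[0.0950]
step 4: x^-=[1.0759]  P^-=[0.2939]  S=[0.4339]  K=[0.6774]  nu=[-0.7959]  x^+=[0.5368]  P^+=[0.0948]
step 5: x^-=[0.5046]  P^-=[0.2938]  S=[0.4338]  K=[0.6773]  nu=[-3.9846]  x^+=[-2.1940]  P^+=[0.0948]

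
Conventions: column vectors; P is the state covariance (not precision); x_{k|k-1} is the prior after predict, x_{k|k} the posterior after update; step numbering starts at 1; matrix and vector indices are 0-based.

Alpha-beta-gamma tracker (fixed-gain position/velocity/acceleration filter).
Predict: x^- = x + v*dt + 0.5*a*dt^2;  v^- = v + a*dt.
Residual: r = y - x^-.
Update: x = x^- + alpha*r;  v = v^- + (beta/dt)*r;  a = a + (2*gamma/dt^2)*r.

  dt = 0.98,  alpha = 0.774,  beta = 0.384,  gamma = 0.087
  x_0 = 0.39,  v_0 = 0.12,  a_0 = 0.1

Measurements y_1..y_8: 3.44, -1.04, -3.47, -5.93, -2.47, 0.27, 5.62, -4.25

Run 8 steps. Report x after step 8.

x_post = -1.1709

step 1: x_pred=0.5556  r=2.8844  x^+=2.7881  v^+=1.3482  a^+=0.6226
step 2: x_pred=4.4083  r=-5.4483  x^+=0.1913  v^+=-0.1765  a^+=-0.3645
step 3: x_pred=-0.1567  r=-3.3133  x^+=-2.7212  v^+=-1.8320  a^+=-0.9648
step 4: x_pred=-4.9799  r=-0.9501  x^+=-5.7153  v^+=-3.1498  a^+=-1.1369
step 5: x_pred=-9.3481  r=6.8781  x^+=-4.0244  v^+=-1.5690  a^+=0.1092
step 6: x_pred=-5.5096  r=5.7796  x^+=-1.0362  v^+=0.8027  a^+=1.1563
step 7: x_pred=0.3057  r=5.3143  x^+=4.4190  v^+=4.0182  a^+=2.1191
step 8: x_pred=9.3744  r=-13.6244  x^+=-1.1709  v^+=0.7564  a^+=-0.3493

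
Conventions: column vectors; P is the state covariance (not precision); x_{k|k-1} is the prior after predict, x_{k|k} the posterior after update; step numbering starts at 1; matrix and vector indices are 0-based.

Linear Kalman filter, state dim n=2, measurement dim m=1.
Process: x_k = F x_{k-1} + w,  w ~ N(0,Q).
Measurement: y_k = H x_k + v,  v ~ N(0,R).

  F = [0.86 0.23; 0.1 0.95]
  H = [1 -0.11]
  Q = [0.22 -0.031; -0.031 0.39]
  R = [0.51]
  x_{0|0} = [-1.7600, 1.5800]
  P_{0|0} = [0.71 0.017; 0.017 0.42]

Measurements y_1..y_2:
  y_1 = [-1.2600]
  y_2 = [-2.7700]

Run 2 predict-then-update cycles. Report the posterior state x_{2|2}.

x_post = [-1.6691, 0.8866]

step 1: x^-=[-1.1502, 1.3250]  P^-=[0.7741 0.1361; 0.1361 0.7794]  S=[1.2635]  K=[0.6008; 0.0399]  nu=[0.0359]  x^+=[-1.1286, 1.3264]  P^+=[0.3180 0.1058; 0.1058 0.7774]
step 2: x^-=[-0.6655, 1.1473]  P^-=[0.5382 0.2551; 0.2551 1.1149]  S=[1.0056]  K=[0.5073; 0.1317]  nu=[-1.9783]  x^+=[-1.6691, 0.8866]  P^+=[0.2794 0.1879; 0.1879 1.0974]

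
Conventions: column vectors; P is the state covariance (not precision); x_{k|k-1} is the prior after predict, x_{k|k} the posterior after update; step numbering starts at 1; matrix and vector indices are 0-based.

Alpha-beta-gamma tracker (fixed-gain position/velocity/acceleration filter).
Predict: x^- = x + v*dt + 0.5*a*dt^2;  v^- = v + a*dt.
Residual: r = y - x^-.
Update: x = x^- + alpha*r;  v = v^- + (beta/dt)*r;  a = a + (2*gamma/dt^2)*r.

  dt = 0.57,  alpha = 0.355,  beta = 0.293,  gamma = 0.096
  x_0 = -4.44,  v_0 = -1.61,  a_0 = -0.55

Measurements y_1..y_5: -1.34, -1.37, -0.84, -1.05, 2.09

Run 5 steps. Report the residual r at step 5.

step 1: x_pred=-5.4470  r=4.1070  x^+=-3.9890  v^+=0.1877  a^+=1.8771
step 2: x_pred=-3.5771  r=2.2071  x^+=-2.7936  v^+=2.3921  a^+=3.1814
step 3: x_pred=-0.9133  r=0.0733  x^+=-0.8873  v^+=4.2432  a^+=3.2247
step 4: x_pred=2.0552  r=-3.1052  x^+=0.9529  v^+=4.4851  a^+=1.3897
step 5: x_pred=3.7351  r=-1.6451  x^+=3.1511  v^+=4.4315  a^+=0.4175

resid = -1.6451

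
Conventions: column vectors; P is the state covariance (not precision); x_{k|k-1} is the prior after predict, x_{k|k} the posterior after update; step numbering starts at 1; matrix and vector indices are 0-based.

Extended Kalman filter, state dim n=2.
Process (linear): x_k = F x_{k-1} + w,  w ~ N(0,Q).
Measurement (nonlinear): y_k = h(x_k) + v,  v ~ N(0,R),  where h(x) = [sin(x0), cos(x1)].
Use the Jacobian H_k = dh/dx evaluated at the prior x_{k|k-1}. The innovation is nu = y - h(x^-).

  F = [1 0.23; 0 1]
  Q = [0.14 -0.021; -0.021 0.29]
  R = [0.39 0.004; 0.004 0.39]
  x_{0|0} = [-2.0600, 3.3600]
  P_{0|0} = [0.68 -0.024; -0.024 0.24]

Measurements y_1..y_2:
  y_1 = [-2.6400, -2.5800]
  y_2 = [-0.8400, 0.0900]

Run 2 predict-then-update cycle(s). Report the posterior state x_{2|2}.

x_post = [-1.4912, 2.4692]

step 1: x^-=[-1.2872, 3.3600]  P^-=[0.8217 0.0102; 0.0102 0.5300]  H_jac=[0.2798 0.0000; 0.0000 0.2167]  S=[0.4543 0.0046; 0.0046 0.4149]  K=[0.5060 -0.0003; 0.0035 0.2768]  nu=[-1.6799, -1.6038]  x^+=[-2.1368, 2.9103]  P^+=[0.7053 0.0088; 0.0088 0.4982]
step 2: x^-=[-1.4675, 2.9103]  P^-=[0.8757 0.1024; 0.1024 0.7882]  H_jac=[0.1032 0.0000; 0.0000 -0.2292]  S=[0.3993 0.0016; 0.0016 0.4314]  K=[0.2264 -0.0552; 0.0281 -0.4189]  nu=[0.1547, 1.0634]  x^+=[-1.4912, 2.4692]  P^+=[0.8540 0.0900; 0.0900 0.7122]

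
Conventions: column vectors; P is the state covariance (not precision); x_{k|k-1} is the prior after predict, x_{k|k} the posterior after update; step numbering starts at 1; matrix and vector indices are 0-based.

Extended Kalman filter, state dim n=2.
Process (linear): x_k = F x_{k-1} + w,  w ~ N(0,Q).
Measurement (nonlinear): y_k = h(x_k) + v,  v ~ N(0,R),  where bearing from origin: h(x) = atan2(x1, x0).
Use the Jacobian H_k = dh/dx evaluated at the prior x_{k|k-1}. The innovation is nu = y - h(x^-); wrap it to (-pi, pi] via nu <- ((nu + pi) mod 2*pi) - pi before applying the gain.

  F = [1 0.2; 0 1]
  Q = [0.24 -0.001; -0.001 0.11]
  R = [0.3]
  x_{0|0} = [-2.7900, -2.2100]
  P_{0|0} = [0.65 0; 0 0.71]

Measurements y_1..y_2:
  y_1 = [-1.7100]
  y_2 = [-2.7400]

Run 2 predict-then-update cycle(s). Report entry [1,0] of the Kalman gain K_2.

K[1,0] = -0.3401

step 1: x^-=[-3.2320, -2.2100]  P^-=[0.9184 0.1410; 0.1410 0.8200]  H_jac=[0.1442 -0.2108]  S=[0.3470]  K=[0.2959; -0.4397]  nu=[0.8318]  x^+=[-2.9858, -2.5757]  P^+=[0.8880 0.1861; 0.1861 0.7529]
step 2: x^-=[-3.5010, -2.5757]  P^-=[1.2326 0.3357; 0.3357 0.8629]  H_jac=[0.1363 -0.1853]  S=[0.3356]  K=[0.3154; -0.3401]  nu=[-0.2327]  x^+=[-3.5744, -2.4966]  P^+=[1.1992 0.3717; 0.3717 0.8241]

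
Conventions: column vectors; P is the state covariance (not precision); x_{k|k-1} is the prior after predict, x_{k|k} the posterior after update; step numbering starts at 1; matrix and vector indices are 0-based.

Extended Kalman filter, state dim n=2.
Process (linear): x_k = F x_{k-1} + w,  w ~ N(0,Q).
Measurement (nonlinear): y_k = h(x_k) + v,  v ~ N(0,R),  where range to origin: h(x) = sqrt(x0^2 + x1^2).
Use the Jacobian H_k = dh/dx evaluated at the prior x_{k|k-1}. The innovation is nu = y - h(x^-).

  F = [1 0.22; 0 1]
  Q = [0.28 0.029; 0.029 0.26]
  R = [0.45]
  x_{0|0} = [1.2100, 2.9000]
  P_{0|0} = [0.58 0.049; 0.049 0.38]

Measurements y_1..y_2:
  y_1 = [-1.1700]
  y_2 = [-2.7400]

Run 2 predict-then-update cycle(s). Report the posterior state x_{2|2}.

x_post = [0.5822, -1.1916]

step 1: x^-=[1.8480, 2.9000]  P^-=[0.9000 0.1616; 0.1616 0.6400]  H_jac=[0.5374 0.8433]  S=[1.3116]  K=[0.4727; 0.4777]  nu=[-4.6088]  x^+=[-0.3304, 0.6982]  P^+=[0.6069 -0.1346; -0.1346 0.3407]
step 2: x^-=[-0.1768, 0.6982]  P^-=[0.8442 -0.0306; -0.0306 0.6007]  H_jac=[-0.2454 0.9694]  S=[1.0799]  K=[-0.2193; 0.5462]  nu=[-3.4603]  x^+=[0.5822, -1.1916]  P^+=[0.7923 0.0988; 0.0988 0.2785]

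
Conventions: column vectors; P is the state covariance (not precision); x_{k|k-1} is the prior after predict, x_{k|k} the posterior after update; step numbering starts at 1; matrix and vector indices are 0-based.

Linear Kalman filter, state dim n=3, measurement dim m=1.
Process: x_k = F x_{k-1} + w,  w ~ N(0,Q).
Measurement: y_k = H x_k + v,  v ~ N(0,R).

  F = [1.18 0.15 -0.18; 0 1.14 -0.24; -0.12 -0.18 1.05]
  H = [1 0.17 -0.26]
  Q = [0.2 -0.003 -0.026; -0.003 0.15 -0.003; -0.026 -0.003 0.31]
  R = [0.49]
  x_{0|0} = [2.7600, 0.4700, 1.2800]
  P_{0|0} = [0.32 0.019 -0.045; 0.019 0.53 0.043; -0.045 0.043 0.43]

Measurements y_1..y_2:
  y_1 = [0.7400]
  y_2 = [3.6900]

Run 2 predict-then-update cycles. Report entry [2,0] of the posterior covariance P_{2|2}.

step 1: x^-=[3.0969, 0.2286, 0.9282]  P^-=[0.6949 0.1341 -0.2198; 0.1341 0.8400 -0.1707; -0.2198 -0.1707 0.8018]  S=[1.4384]  K=[0.5387; 0.2234; -0.3179]  nu=[-2.1544]  x^+=[1.9363, -0.2527, 1.6131]  P^+=[0.2775 -0.0390 0.0265; -0.0390 0.7682 -0.0685; 0.0265 -0.0685 0.6564]
step 2: x^-=[1.9565, -0.6752, 1.5069]  P^-=[0.6036 0.1133 -0.1807; 0.1133 1.2237 -0.4049; -0.1807 -0.4049 1.0801]  S=[1.3702]  K=[0.4888; 0.3114; -0.3870]  nu=[2.2400]  x^+=[3.0515, 0.0223, 0.6399]  P^+=[0.2761 -0.0952 0.0786; -0.0952 1.0909 -0.2398; 0.0786 -0.2398 0.8748]

P_post[2,0] = 0.0786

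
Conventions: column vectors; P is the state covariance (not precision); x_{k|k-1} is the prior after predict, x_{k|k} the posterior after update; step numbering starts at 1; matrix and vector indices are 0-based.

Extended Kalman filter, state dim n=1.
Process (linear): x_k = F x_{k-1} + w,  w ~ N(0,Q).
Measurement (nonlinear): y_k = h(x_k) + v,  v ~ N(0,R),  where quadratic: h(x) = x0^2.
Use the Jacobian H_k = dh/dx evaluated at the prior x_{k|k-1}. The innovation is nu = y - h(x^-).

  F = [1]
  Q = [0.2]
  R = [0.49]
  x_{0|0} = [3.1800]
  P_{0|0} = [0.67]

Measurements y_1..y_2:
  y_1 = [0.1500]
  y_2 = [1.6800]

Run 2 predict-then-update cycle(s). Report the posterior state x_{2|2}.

step 1: x^-=[3.1800]  P^-=[0.8700]  H_jac=[6.3600]  S=[35.6812]  K=[0.1551]  nu=[-9.9624]  x^+=[1.6351]  P^+=[0.0119]
step 2: x^-=[1.6351]  P^-=[0.2119]  H_jac=[3.2702]  S=[2.7566]  K=[0.2514]  nu=[-0.9935]  x^+=[1.3853]  P^+=[0.0377]

x_post = [1.3853]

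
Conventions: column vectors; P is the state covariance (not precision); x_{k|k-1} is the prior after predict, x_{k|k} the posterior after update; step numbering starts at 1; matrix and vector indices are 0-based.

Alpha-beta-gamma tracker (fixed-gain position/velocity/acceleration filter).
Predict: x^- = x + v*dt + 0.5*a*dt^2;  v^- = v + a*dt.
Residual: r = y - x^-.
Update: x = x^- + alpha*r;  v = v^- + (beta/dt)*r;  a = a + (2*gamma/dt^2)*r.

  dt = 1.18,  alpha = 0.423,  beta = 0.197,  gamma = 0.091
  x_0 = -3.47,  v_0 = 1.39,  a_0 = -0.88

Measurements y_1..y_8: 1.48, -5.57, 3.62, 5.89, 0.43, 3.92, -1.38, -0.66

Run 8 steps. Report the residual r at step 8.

step 1: x_pred=-2.4425  r=3.9225  x^+=-0.7833  v^+=1.0065  a^+=-0.3673
step 2: x_pred=0.1486  r=-5.7186  x^+=-2.2703  v^+=-0.3817  a^+=-1.1148
step 3: x_pred=-3.4968  r=7.1168  x^+=-0.4864  v^+=-0.5090  a^+=-0.1845
step 4: x_pred=-1.2155  r=7.1055  x^+=1.7901  v^+=0.4595  a^+=0.7442
step 5: x_pred=2.8505  r=-2.4205  x^+=1.8266  v^+=0.9336  a^+=0.4278
step 6: x_pred=3.2261  r=0.6939  x^+=3.5196  v^+=1.5543  a^+=0.5185
step 7: x_pred=5.7147  r=-7.0947  x^+=2.7136  v^+=0.9817  a^+=-0.4088
step 8: x_pred=3.5874  r=-4.2474  x^+=1.7908  v^+=-0.2098  a^+=-0.9640

resid = -4.2474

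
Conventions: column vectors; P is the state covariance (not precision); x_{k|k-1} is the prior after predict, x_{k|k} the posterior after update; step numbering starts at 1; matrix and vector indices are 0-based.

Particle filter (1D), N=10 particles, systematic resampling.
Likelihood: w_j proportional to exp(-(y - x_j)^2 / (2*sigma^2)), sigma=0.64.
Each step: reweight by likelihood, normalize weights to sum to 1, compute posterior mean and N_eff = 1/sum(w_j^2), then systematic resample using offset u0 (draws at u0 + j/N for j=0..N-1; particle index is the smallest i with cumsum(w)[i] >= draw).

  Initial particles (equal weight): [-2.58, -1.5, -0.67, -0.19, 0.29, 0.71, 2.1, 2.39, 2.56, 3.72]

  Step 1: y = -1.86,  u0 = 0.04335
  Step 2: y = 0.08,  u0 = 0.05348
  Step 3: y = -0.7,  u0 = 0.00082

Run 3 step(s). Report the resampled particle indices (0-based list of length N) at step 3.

step 1: w=[0.3321, 0.5338, 0.1110, 0.0208, 0.0022, 0.0002, 0.0000, 0.0000, 0.0000, 0.0000]  mean=-1.7349  Neff=2.4515  idx=[0, 0, 0, 1, 1, 1, 1, 1, 1, 2]
step 2: w=[0.0002, 0.0002, 0.0002, 0.0602, 0.0602, 0.0602, 0.0602, 0.0602, 0.0602, 0.6381]  mean=-0.9711  Neff=2.3315  idx=[3, 5, 7, 8, 9, 9, 9, 9, 9, 9]
step 3: w=[0.0585, 0.0585, 0.0585, 0.0585, 0.1277, 0.1277, 0.1277, 0.1277, 0.1277, 0.1277]  mean=-0.8643  Neff=8.9706  idx=[0, 1, 3, 4, 5, 6, 6, 7, 8, 9]

resampled_idx = [0, 1, 3, 4, 5, 6, 6, 7, 8, 9]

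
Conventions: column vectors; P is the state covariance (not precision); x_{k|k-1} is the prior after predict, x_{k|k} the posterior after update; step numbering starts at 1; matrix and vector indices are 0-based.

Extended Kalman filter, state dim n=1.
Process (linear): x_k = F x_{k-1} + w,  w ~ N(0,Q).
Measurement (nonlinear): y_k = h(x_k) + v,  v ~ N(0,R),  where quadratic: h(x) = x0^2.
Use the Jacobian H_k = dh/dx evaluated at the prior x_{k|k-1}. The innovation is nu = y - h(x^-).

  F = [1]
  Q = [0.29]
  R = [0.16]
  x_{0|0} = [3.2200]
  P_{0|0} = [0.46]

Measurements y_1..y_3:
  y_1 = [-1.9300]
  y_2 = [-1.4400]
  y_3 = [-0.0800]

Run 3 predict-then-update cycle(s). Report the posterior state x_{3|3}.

x_post = [0.1299]

step 1: x^-=[3.2200]  P^-=[0.7500]  H_jac=[6.4400]  S=[31.2652]  K=[0.1545]  nu=[-12.2984]  x^+=[1.3201]  P^+=[0.0038]
step 2: x^-=[1.3201]  P^-=[0.2938]  H_jac=[2.6402]  S=[2.2082]  K=[0.3513]  nu=[-3.1826]  x^+=[0.2020]  P^+=[0.0213]
step 3: x^-=[0.2020]  P^-=[0.3113]  H_jac=[0.4039]  S=[0.2108]  K=[0.5965]  nu=[-0.1208]  x^+=[0.1299]  P^+=[0.2363]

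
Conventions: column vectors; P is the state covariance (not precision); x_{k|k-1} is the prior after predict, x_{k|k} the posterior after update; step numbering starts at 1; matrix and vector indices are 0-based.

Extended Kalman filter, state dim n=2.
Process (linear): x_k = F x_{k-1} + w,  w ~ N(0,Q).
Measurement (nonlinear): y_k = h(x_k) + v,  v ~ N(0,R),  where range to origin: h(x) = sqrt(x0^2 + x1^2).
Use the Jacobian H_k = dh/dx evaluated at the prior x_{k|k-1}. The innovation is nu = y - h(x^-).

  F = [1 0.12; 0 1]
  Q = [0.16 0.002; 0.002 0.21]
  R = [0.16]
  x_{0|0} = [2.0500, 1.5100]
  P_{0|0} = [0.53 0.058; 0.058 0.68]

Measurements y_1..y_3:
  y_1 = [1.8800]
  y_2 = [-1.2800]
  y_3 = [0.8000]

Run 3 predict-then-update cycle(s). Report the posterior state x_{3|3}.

x_post = [0.0726, -0.7387]

step 1: x^-=[2.2312, 1.5100]  P^-=[0.7137 0.1416; 0.1416 0.8900]  H_jac=[0.8282 0.5605]  S=[1.0605]  K=[0.6322; 0.5809]  nu=[-0.8141]  x^+=[1.7165, 1.0371]  P^+=[0.2899 -0.2479; -0.2479 0.5321]
step 2: x^-=[1.8410, 1.0371]  P^-=[0.3981 -0.1820; -0.1820 0.7421]  H_jac=[0.8713 0.4908]  S=[0.4853]  K=[0.5306; 0.4238]  nu=[-3.3930]  x^+=[0.0407, -0.4007]  P^+=[0.2614 -0.2911; -0.2911 0.6550]
step 3: x^-=[-0.0074, -0.4007]  P^-=[0.3610 -0.2105; -0.2105 0.8650]  H_jac=[-0.0185 -0.9998]  S=[1.0170]  K=[0.2004; -0.8465]  nu=[0.3992]  x^+=[0.0726, -0.7387]  P^+=[0.3202 -0.0380; -0.0380 0.1362]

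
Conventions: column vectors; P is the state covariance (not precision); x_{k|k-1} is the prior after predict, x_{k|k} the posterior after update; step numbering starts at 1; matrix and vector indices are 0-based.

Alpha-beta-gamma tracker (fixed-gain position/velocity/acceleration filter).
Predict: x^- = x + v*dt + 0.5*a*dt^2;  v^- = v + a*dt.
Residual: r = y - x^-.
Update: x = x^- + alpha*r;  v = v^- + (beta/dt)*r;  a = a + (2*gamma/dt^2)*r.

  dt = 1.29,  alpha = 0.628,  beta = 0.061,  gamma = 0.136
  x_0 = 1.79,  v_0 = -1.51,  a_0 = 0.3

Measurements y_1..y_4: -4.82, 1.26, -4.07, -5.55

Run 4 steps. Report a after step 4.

step 1: x_pred=0.0917  r=-4.9117  x^+=-2.9928  v^+=-1.3553  a^+=-0.5028
step 2: x_pred=-5.1595  r=6.4195  x^+=-1.1281  v^+=-1.7003  a^+=0.5465
step 3: x_pred=-2.8668  r=-1.2032  x^+=-3.6224  v^+=-1.0523  a^+=0.3498
step 4: x_pred=-4.6889  r=-0.8611  x^+=-5.2297  v^+=-0.6418  a^+=0.2090

a_post = 0.2090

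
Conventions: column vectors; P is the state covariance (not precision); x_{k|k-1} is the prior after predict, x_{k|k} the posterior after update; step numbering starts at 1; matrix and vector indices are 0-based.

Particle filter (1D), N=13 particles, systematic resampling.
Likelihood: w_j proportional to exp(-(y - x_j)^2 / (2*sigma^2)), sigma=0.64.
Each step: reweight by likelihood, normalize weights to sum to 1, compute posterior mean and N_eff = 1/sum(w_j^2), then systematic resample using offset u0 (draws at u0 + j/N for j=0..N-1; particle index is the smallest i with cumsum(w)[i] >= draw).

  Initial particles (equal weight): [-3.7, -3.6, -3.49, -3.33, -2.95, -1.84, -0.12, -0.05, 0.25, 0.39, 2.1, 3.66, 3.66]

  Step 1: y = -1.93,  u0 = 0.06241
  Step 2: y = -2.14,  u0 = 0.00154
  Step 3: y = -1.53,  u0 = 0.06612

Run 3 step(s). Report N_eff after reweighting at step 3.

N_eff = 10.3893

step 1: w=[0.0145, 0.0221, 0.0341, 0.0607, 0.1866, 0.6580, 0.0122, 0.0089, 0.0020, 0.0009, 0.0000, 0.0000, 0.0000]  mean=-2.2166  Neff=2.1117  idx=[2, 4, 4, 4, 5, 5, 5, 5, 5, 5, 5, 5, 6]
step 2: w=[0.0125, 0.0520, 0.0520, 0.0520, 0.1038, 0.1038, 0.1038, 0.1038, 0.1038, 0.1038, 0.1038, 0.1038, 0.0008]  mean=-2.0325  Neff=10.5803  idx=[0, 2, 3, 4, 5, 6, 6, 7, 8, 9, 9, 10, 11]
step 3: w=[0.0010, 0.0094, 0.0094, 0.0980, 0.0980, 0.0980, 0.0980, 0.0980, 0.0980, 0.0980, 0.0980, 0.0980, 0.0980]  mean=-1.8625  Neff=10.3893  idx=[3, 4, 5, 5, 6, 7, 8, 8, 9, 10, 11, 12, 12]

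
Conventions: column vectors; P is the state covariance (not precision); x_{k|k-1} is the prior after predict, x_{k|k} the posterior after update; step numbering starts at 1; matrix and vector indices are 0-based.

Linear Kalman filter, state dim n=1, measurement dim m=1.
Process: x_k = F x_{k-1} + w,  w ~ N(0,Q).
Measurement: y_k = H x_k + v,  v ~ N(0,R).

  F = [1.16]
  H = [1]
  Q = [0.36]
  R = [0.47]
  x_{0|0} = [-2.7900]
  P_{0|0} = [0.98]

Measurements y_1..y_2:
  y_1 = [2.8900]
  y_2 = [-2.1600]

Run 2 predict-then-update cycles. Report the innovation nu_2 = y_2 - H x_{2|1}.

innov = [-3.9579]

step 1: x^-=[-3.2364]  P^-=[1.6787]  S=[2.1487]  K=[0.7813]  nu=[6.1264]  x^+=[1.5499]  P^+=[0.3672]
step 2: x^-=[1.7979]  P^-=[0.8541]  S=[1.3241]  K=[0.6450]  nu=[-3.9579]  x^+=[-0.7551]  P^+=[0.3032]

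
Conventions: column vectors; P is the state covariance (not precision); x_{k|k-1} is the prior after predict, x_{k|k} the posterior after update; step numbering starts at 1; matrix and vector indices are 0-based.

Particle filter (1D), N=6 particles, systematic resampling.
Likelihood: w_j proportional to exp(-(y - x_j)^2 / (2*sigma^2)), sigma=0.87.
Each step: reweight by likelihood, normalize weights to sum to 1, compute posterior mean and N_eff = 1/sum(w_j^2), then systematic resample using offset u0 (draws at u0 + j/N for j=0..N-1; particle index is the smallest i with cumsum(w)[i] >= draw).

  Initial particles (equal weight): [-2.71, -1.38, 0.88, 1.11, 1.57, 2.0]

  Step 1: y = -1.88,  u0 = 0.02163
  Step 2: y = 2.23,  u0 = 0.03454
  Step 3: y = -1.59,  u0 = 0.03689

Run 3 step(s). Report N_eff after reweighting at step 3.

N_eff = 6.0000

step 1: w=[0.4252, 0.5683, 0.0044, 0.0018, 0.0003, 0.0000]  mean=-1.9303  Neff=1.9850  idx=[0, 0, 0, 1, 1, 1]
step 2: w=[0.0002, 0.0002, 0.0002, 0.3332, 0.3332, 0.3332]  mean=-1.3807  Neff=3.0033  idx=[3, 3, 4, 4, 5, 5]
step 3: w=[0.1667, 0.1667, 0.1667, 0.1667, 0.1667, 0.1667]  mean=-1.3800  Neff=6.0000  idx=[0, 1, 2, 3, 4, 5]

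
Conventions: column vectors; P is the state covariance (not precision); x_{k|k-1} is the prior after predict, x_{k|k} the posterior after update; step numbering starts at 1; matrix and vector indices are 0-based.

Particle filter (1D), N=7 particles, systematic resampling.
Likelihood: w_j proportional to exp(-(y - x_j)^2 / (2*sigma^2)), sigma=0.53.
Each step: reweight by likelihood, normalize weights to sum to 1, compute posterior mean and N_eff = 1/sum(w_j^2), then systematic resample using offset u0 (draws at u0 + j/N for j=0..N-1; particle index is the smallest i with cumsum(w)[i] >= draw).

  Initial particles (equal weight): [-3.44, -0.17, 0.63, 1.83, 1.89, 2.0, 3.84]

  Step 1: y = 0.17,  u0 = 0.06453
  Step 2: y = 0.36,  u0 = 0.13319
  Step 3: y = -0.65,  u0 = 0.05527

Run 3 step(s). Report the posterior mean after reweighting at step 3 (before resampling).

step 1: w=[0.0000, 0.5372, 0.4528, 0.0049, 0.0034, 0.0017, 0.0000]  mean=0.2127  Neff=2.0257  idx=[1, 1, 1, 1, 2, 2, 2]
step 2: w=[0.1198, 0.1198, 0.1198, 0.1198, 0.1735, 0.1735, 0.1735]  mean=0.2465  Neff=6.7659  idx=[1, 2, 3, 4, 5, 6, 6]
step 3: w=[0.3006, 0.3006, 0.3006, 0.0245, 0.0245, 0.0245, 0.0245]  mean=-0.0915  Neff=3.6557  idx=[0, 0, 1, 1, 2, 2, 3]

post_mean = -0.0915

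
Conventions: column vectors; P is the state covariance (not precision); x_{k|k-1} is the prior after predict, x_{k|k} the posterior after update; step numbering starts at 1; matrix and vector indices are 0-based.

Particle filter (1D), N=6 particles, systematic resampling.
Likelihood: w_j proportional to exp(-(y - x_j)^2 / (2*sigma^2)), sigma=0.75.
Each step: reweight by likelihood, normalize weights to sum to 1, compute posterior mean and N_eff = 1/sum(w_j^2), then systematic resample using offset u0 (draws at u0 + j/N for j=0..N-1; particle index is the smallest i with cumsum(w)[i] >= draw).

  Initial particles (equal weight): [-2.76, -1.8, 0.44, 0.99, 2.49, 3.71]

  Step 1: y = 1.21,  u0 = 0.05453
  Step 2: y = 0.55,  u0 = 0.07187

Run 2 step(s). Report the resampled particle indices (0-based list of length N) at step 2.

step 1: w=[0.0000, 0.0002, 0.3306, 0.5365, 0.1305, 0.0022]  mean=1.0094  Neff=2.4144  idx=[2, 2, 3, 3, 3, 4]
step 2: w=[0.2179, 0.2179, 0.1855, 0.1855, 0.1855, 0.0078]  mean=0.7619  Neff=5.0446  idx=[0, 1, 1, 2, 3, 4]

resampled_idx = [0, 1, 1, 2, 3, 4]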